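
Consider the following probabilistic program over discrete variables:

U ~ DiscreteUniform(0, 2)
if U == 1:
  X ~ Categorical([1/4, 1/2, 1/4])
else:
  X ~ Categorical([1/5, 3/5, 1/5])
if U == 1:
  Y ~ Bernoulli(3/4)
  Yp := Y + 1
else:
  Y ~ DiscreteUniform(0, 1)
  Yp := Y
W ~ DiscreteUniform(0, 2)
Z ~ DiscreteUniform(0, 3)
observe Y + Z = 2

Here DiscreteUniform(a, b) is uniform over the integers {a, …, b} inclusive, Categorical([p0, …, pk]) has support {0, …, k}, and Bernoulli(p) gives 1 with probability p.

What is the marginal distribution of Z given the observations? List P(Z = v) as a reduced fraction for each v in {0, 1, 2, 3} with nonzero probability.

Enumerate traces; 54 have nonzero weight after conditioning:
  (U=0, X=0, Y=0, W=0, Z=2) weight 1/360
  (U=0, X=0, Y=0, W=1, Z=2) weight 1/360
  (U=0, X=0, Y=0, W=2, Z=2) weight 1/360
  (U=0, X=0, Y=1, W=0, Z=1) weight 1/360
  (U=0, X=0, Y=1, W=1, Z=1) weight 1/360
  (U=0, X=0, Y=1, W=2, Z=1) weight 1/360
  (U=0, X=1, Y=0, W=0, Z=2) weight 1/120
  (U=0, X=1, Y=0, W=1, Z=2) weight 1/120
  … 46 more
Group by Z:
  weight(Z=1) = 7/48
  weight(Z=2) = 5/48
Total weight = 7/48 + 5/48 = 1/4
P(Z=1 | obs) = 7/48 / 1/4 = 7/12
P(Z=2 | obs) = 5/48 / 1/4 = 5/12

P(Z=1) = 7/12, P(Z=2) = 5/12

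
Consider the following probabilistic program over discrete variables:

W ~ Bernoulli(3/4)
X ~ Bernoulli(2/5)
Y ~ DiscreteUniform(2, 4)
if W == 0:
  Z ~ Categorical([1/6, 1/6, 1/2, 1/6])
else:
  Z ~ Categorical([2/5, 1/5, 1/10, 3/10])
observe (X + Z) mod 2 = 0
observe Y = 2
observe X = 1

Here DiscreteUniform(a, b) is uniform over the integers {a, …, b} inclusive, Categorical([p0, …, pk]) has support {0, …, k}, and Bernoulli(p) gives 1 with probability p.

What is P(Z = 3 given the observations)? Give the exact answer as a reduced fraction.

P(Z = 3 | obs) = 32/55

Enumerate traces; 4 have nonzero weight after conditioning:
  (W=0, X=1, Y=2, Z=1) weight 1/180
  (W=0, X=1, Y=2, Z=3) weight 1/180
  (W=1, X=1, Y=2, Z=1) weight 1/50
  (W=1, X=1, Y=2, Z=3) weight 3/100
Group by Z:
  weight(Z=1) = 23/900
  weight(Z=3) = 8/225
Total weight = 23/900 + 8/225 = 11/180
P(Z=1 | obs) = 23/900 / 11/180 = 23/55
P(Z=3 | obs) = 8/225 / 11/180 = 32/55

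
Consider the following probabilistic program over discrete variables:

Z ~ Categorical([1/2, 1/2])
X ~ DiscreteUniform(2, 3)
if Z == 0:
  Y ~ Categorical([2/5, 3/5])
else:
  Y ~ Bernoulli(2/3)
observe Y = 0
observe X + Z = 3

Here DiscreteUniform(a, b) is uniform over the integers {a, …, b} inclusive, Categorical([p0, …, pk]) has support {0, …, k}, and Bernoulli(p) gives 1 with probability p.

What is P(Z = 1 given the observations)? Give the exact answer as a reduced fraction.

P(Z = 1 | obs) = 5/11

Enumerate traces; 2 have nonzero weight after conditioning:
  (Z=0, X=3, Y=0) weight 1/10
  (Z=1, X=2, Y=0) weight 1/12
Group by Z:
  weight(Z=0) = 1/10
  weight(Z=1) = 1/12
Total weight = 1/10 + 1/12 = 11/60
P(Z=0 | obs) = 1/10 / 11/60 = 6/11
P(Z=1 | obs) = 1/12 / 11/60 = 5/11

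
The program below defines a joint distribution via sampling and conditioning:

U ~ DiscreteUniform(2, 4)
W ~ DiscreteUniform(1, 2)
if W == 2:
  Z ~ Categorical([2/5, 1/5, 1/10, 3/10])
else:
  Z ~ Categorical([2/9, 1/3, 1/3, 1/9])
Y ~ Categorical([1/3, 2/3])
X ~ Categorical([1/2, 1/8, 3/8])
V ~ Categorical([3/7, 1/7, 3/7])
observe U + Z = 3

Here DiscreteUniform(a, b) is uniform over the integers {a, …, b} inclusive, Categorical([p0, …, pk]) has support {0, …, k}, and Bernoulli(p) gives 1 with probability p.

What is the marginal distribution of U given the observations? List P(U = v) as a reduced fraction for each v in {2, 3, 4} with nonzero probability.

P(U=2) = 6/13, P(U=3) = 7/13

Enumerate traces; 72 have nonzero weight after conditioning:
  (U=2, W=1, Z=1, Y=0, X=0, V=0) weight 1/252
  (U=2, W=1, Z=1, Y=0, X=0, V=1) weight 1/756
  (U=2, W=1, Z=1, Y=0, X=0, V=2) weight 1/252
  (U=2, W=1, Z=1, Y=0, X=1, V=0) weight 1/1008
  (U=2, W=1, Z=1, Y=0, X=1, V=1) weight 1/3024
  (U=2, W=1, Z=1, Y=0, X=1, V=2) weight 1/1008
  (U=2, W=1, Z=1, Y=0, X=2, V=0) weight 1/336
  (U=2, W=1, Z=1, Y=0, X=2, V=1) weight 1/1008
  (U=3, W=1, Z=0, Y=0, X=0, V=0) weight 1/378
  … 63 more
Group by U:
  weight(U=2) = 4/45
  weight(U=3) = 14/135
Total weight = 4/45 + 14/135 = 26/135
P(U=2 | obs) = 4/45 / 26/135 = 6/13
P(U=3 | obs) = 14/135 / 26/135 = 7/13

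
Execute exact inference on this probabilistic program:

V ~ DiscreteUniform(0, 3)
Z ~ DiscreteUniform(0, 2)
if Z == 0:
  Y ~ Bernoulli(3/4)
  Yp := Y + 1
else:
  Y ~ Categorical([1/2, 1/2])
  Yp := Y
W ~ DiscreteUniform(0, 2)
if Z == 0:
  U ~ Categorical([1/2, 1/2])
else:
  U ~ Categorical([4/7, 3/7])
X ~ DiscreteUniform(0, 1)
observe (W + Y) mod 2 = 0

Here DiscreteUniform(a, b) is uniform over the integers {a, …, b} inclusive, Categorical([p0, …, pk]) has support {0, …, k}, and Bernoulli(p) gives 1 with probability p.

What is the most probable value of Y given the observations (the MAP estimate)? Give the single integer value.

Enumerate traces; 144 have nonzero weight after conditioning:
  (V=0, Z=0, Y=0, W=0, U=0, X=0) weight 1/576
  (V=0, Z=0, Y=0, W=0, U=0, X=1) weight 1/576
  (V=0, Z=0, Y=0, W=0, U=1, X=0) weight 1/576
  (V=0, Z=0, Y=0, W=0, U=1, X=1) weight 1/576
  (V=0, Z=0, Y=0, W=2, U=0, X=0) weight 1/576
  (V=0, Z=0, Y=0, W=2, U=0, X=1) weight 1/576
  (V=0, Z=0, Y=0, W=2, U=1, X=0) weight 1/576
  (V=0, Z=0, Y=0, W=2, U=1, X=1) weight 1/576
  (V=0, Z=0, Y=1, W=1, U=0, X=0) weight 1/192
  … 135 more
Group by Y:
  weight(Y=0) = 5/18
  weight(Y=1) = 7/36
Total weight = 5/18 + 7/36 = 17/36
P(Y=0 | obs) = 5/18 / 17/36 = 10/17
P(Y=1 | obs) = 7/36 / 17/36 = 7/17
argmax = 0

argmax_v P(Y = v | obs) = 0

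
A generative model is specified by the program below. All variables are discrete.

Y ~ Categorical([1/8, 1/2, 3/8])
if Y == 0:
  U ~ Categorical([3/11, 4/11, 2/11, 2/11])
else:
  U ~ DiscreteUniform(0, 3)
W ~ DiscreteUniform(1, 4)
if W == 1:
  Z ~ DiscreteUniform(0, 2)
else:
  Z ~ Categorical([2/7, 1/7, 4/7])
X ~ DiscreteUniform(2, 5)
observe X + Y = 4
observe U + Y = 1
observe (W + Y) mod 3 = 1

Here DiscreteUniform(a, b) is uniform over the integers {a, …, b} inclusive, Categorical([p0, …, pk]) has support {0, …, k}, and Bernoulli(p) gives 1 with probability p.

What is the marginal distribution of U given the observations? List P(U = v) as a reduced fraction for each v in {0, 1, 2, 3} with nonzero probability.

Enumerate traces; 9 have nonzero weight after conditioning:
  (Y=0, U=1, W=1, Z=0, X=4) weight 1/1056
  (Y=0, U=1, W=1, Z=1, X=4) weight 1/1056
  (Y=0, U=1, W=1, Z=2, X=4) weight 1/1056
  (Y=0, U=1, W=4, Z=0, X=4) weight 1/1232
  (Y=0, U=1, W=4, Z=1, X=4) weight 1/2464
  (Y=0, U=1, W=4, Z=2, X=4) weight 1/616
  (Y=1, U=0, W=3, Z=0, X=3) weight 1/448
  (Y=1, U=0, W=3, Z=1, X=3) weight 1/896
  … 1 more
Group by U:
  weight(U=0) = 1/128
  weight(U=1) = 1/176
Total weight = 1/128 + 1/176 = 19/1408
P(U=0 | obs) = 1/128 / 19/1408 = 11/19
P(U=1 | obs) = 1/176 / 19/1408 = 8/19

P(U=0) = 11/19, P(U=1) = 8/19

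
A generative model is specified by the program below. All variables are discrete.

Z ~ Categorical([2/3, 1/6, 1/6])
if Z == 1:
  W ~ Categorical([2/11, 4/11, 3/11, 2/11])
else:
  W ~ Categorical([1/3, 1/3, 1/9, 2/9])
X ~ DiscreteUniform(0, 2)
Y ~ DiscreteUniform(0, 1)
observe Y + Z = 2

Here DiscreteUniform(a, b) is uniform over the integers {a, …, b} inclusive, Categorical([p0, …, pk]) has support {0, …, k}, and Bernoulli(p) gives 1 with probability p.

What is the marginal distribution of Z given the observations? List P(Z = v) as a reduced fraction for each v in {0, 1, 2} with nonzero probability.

P(Z=1) = 1/2, P(Z=2) = 1/2

Enumerate traces; 24 have nonzero weight after conditioning:
  (Z=1, W=0, X=0, Y=1) weight 1/198
  (Z=1, W=0, X=1, Y=1) weight 1/198
  (Z=1, W=0, X=2, Y=1) weight 1/198
  (Z=1, W=1, X=0, Y=1) weight 1/99
  (Z=1, W=1, X=1, Y=1) weight 1/99
  (Z=1, W=1, X=2, Y=1) weight 1/99
  (Z=1, W=2, X=0, Y=1) weight 1/132
  (Z=1, W=2, X=1, Y=1) weight 1/132
  (Z=2, W=0, X=0, Y=0) weight 1/108
  … 15 more
Group by Z:
  weight(Z=1) = 1/12
  weight(Z=2) = 1/12
Total weight = 1/12 + 1/12 = 1/6
P(Z=1 | obs) = 1/12 / 1/6 = 1/2
P(Z=2 | obs) = 1/12 / 1/6 = 1/2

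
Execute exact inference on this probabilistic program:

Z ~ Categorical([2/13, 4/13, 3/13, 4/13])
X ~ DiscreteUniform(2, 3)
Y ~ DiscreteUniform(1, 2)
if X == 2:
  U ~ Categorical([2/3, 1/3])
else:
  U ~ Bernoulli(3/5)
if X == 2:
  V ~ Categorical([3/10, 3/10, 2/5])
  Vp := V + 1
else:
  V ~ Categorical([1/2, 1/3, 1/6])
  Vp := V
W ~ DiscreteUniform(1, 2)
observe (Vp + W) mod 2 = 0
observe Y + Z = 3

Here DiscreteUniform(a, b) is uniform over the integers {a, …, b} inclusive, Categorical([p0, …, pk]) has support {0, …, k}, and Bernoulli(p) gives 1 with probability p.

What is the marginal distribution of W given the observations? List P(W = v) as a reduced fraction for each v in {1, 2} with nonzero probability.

Enumerate traces; 24 have nonzero weight after conditioning:
  (Z=1, X=2, Y=2, U=0, V=0, W=1) weight 1/130
  (Z=1, X=2, Y=2, U=0, V=1, W=2) weight 1/130
  (Z=1, X=2, Y=2, U=0, V=2, W=1) weight 2/195
  (Z=1, X=2, Y=2, U=1, V=0, W=1) weight 1/260
  (Z=1, X=2, Y=2, U=1, V=1, W=2) weight 1/260
  (Z=1, X=2, Y=2, U=1, V=2, W=1) weight 1/195
  (Z=1, X=3, Y=2, U=0, V=0, W=2) weight 1/130
  (Z=1, X=3, Y=2, U=0, V=1, W=1) weight 1/195
  … 16 more
Group by W:
  weight(W=1) = 217/3120
  weight(W=2) = 203/3120
Total weight = 217/3120 + 203/3120 = 7/52
P(W=1 | obs) = 217/3120 / 7/52 = 31/60
P(W=2 | obs) = 203/3120 / 7/52 = 29/60

P(W=1) = 31/60, P(W=2) = 29/60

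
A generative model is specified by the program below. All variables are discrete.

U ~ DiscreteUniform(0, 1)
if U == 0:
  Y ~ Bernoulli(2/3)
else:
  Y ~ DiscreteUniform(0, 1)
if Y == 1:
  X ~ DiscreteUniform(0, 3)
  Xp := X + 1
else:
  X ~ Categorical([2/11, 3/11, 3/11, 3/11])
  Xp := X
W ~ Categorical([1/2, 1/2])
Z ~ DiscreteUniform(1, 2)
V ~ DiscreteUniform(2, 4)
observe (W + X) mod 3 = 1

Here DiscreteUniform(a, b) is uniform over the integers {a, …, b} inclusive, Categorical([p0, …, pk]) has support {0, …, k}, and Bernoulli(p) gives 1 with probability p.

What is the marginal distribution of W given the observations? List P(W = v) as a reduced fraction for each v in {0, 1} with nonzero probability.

P(W=0) = 137/391, P(W=1) = 254/391

Enumerate traces; 72 have nonzero weight after conditioning:
  (U=0, Y=0, X=0, W=1, Z=1, V=2) weight 1/396
  (U=0, Y=0, X=0, W=1, Z=1, V=3) weight 1/396
  (U=0, Y=0, X=0, W=1, Z=1, V=4) weight 1/396
  (U=0, Y=0, X=0, W=1, Z=2, V=2) weight 1/396
  (U=0, Y=0, X=0, W=1, Z=2, V=3) weight 1/396
  (U=0, Y=0, X=0, W=1, Z=2, V=4) weight 1/396
  (U=0, Y=0, X=1, W=0, Z=1, V=2) weight 1/264
  (U=0, Y=0, X=1, W=0, Z=1, V=3) weight 1/264
  … 64 more
Group by W:
  weight(W=0) = 137/1056
  weight(W=1) = 127/528
Total weight = 137/1056 + 127/528 = 391/1056
P(W=0 | obs) = 137/1056 / 391/1056 = 137/391
P(W=1 | obs) = 127/528 / 391/1056 = 254/391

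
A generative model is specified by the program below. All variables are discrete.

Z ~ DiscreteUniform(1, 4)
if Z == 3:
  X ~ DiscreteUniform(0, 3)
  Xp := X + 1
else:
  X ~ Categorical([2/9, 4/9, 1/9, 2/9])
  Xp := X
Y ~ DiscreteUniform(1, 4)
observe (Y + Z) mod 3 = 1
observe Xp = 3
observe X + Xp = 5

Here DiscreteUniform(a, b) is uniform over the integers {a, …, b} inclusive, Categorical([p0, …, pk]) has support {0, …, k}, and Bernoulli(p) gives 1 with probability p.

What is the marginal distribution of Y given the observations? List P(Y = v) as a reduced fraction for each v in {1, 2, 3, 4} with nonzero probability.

P(Y=1) = 1/2, P(Y=4) = 1/2

Enumerate traces; 2 have nonzero weight after conditioning:
  (Z=3, X=2, Y=1) weight 1/64
  (Z=3, X=2, Y=4) weight 1/64
Group by Y:
  weight(Y=1) = 1/64
  weight(Y=4) = 1/64
Total weight = 1/64 + 1/64 = 1/32
P(Y=1 | obs) = 1/64 / 1/32 = 1/2
P(Y=4 | obs) = 1/64 / 1/32 = 1/2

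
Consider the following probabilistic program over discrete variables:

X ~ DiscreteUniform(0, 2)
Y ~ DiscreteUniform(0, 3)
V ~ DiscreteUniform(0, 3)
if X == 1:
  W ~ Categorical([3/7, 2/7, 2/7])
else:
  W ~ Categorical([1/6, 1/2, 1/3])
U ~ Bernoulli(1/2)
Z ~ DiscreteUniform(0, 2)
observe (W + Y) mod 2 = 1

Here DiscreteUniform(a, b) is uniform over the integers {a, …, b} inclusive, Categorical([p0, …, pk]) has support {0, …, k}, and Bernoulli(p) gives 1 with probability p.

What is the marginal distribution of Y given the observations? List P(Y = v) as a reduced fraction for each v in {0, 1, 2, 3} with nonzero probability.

Enumerate traces; 432 have nonzero weight after conditioning:
  (X=0, Y=0, V=0, W=1, U=0, Z=0) weight 1/576
  (X=0, Y=0, V=0, W=1, U=0, Z=1) weight 1/576
  (X=0, Y=0, V=0, W=1, U=0, Z=2) weight 1/576
  (X=0, Y=0, V=0, W=1, U=1, Z=0) weight 1/576
  (X=0, Y=0, V=0, W=1, U=1, Z=1) weight 1/576
  (X=0, Y=0, V=0, W=1, U=1, Z=2) weight 1/576
  (X=0, Y=0, V=1, W=1, U=0, Z=0) weight 1/576
  (X=0, Y=0, V=1, W=1, U=0, Z=1) weight 1/576
  (X=0, Y=1, V=0, W=0, U=0, Z=0) weight 1/1728
  (X=0, Y=2, V=0, W=1, U=0, Z=0) weight 1/576
  … 422 more
Group by Y:
  weight(Y=0) = 3/28
  weight(Y=1) = 1/7
  weight(Y=2) = 3/28
  weight(Y=3) = 1/7
Total weight = 3/28 + 1/7 + 3/28 + 1/7 = 1/2
P(Y=0 | obs) = 3/28 / 1/2 = 3/14
P(Y=1 | obs) = 1/7 / 1/2 = 2/7
P(Y=2 | obs) = 3/28 / 1/2 = 3/14
P(Y=3 | obs) = 1/7 / 1/2 = 2/7

P(Y=0) = 3/14, P(Y=1) = 2/7, P(Y=2) = 3/14, P(Y=3) = 2/7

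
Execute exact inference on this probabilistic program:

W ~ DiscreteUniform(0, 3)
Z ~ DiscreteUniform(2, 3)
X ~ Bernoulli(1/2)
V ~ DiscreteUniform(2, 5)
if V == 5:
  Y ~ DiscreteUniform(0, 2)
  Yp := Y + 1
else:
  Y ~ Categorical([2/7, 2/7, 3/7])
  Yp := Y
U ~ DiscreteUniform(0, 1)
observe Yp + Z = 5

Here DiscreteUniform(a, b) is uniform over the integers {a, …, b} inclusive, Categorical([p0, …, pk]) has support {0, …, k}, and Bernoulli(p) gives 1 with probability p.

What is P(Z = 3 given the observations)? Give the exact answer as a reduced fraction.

Enumerate traces; 80 have nonzero weight after conditioning:
  (W=0, Z=2, X=0, V=5, Y=2, U=0) weight 1/384
  (W=0, Z=2, X=0, V=5, Y=2, U=1) weight 1/384
  (W=0, Z=2, X=1, V=5, Y=2, U=0) weight 1/384
  (W=0, Z=2, X=1, V=5, Y=2, U=1) weight 1/384
  (W=0, Z=3, X=0, V=2, Y=2, U=0) weight 3/896
  (W=0, Z=3, X=0, V=2, Y=2, U=1) weight 3/896
  (W=0, Z=3, X=0, V=3, Y=2, U=0) weight 3/896
  (W=0, Z=3, X=0, V=3, Y=2, U=1) weight 3/896
  … 72 more
Group by Z:
  weight(Z=2) = 1/24
  weight(Z=3) = 17/84
Total weight = 1/24 + 17/84 = 41/168
P(Z=2 | obs) = 1/24 / 41/168 = 7/41
P(Z=3 | obs) = 17/84 / 41/168 = 34/41

P(Z = 3 | obs) = 34/41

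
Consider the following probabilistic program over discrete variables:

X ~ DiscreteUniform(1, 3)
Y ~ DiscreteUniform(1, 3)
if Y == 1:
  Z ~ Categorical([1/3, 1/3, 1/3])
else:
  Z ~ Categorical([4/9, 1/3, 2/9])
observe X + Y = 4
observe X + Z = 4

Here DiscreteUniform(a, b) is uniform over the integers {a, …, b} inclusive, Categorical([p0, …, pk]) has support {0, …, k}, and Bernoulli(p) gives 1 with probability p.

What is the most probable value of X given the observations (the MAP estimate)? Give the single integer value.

Enumerate traces; 2 have nonzero weight after conditioning:
  (X=2, Y=2, Z=2) weight 2/81
  (X=3, Y=1, Z=1) weight 1/27
Group by X:
  weight(X=2) = 2/81
  weight(X=3) = 1/27
Total weight = 2/81 + 1/27 = 5/81
P(X=2 | obs) = 2/81 / 5/81 = 2/5
P(X=3 | obs) = 1/27 / 5/81 = 3/5
argmax = 3

argmax_v P(X = v | obs) = 3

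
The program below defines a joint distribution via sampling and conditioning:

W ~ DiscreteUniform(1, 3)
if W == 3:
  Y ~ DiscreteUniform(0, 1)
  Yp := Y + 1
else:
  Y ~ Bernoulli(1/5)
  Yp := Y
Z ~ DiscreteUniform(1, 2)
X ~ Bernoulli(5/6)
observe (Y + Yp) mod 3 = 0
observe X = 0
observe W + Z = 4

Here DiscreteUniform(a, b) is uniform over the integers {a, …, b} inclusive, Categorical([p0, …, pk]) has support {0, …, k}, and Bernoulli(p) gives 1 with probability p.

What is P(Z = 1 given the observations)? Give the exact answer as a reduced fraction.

P(Z = 1 | obs) = 5/13

Enumerate traces; 2 have nonzero weight after conditioning:
  (W=2, Y=0, Z=2, X=0) weight 1/45
  (W=3, Y=1, Z=1, X=0) weight 1/72
Group by Z:
  weight(Z=1) = 1/72
  weight(Z=2) = 1/45
Total weight = 1/72 + 1/45 = 13/360
P(Z=1 | obs) = 1/72 / 13/360 = 5/13
P(Z=2 | obs) = 1/45 / 13/360 = 8/13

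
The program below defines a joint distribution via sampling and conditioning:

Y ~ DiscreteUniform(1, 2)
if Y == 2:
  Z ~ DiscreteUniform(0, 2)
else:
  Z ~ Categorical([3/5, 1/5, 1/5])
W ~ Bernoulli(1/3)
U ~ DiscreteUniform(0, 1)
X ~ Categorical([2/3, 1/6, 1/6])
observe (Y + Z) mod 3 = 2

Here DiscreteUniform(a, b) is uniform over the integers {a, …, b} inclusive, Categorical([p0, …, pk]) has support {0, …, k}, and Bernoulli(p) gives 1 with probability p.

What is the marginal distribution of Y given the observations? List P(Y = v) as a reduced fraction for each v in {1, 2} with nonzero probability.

P(Y=1) = 3/8, P(Y=2) = 5/8

Enumerate traces; 24 have nonzero weight after conditioning:
  (Y=1, Z=1, W=0, U=0, X=0) weight 1/45
  (Y=1, Z=1, W=0, U=0, X=1) weight 1/180
  (Y=1, Z=1, W=0, U=0, X=2) weight 1/180
  (Y=1, Z=1, W=0, U=1, X=0) weight 1/45
  (Y=1, Z=1, W=0, U=1, X=1) weight 1/180
  (Y=1, Z=1, W=0, U=1, X=2) weight 1/180
  (Y=1, Z=1, W=1, U=0, X=0) weight 1/90
  (Y=1, Z=1, W=1, U=0, X=1) weight 1/360
  (Y=2, Z=0, W=0, U=0, X=0) weight 1/27
  … 15 more
Group by Y:
  weight(Y=1) = 1/10
  weight(Y=2) = 1/6
Total weight = 1/10 + 1/6 = 4/15
P(Y=1 | obs) = 1/10 / 4/15 = 3/8
P(Y=2 | obs) = 1/6 / 4/15 = 5/8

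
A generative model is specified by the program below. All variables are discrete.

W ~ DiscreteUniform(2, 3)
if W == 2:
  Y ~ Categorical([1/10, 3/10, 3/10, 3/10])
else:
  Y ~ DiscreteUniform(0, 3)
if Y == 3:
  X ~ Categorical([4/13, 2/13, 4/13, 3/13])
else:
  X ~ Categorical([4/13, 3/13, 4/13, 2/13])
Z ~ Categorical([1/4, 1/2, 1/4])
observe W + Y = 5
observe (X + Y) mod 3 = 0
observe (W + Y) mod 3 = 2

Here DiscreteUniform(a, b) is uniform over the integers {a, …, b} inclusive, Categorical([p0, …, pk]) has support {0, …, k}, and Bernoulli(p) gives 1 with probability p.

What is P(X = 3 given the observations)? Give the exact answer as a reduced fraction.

P(X = 3 | obs) = 6/19

Enumerate traces; 9 have nonzero weight after conditioning:
  (W=2, Y=3, X=0, Z=0) weight 3/260
  (W=2, Y=3, X=0, Z=1) weight 3/130
  (W=2, Y=3, X=0, Z=2) weight 3/260
  (W=2, Y=3, X=3, Z=0) weight 9/1040
  (W=2, Y=3, X=3, Z=1) weight 9/520
  (W=2, Y=3, X=3, Z=2) weight 9/1040
  (W=3, Y=2, X=1, Z=0) weight 3/416
  (W=3, Y=2, X=1, Z=1) weight 3/208
  … 1 more
Group by X:
  weight(X=0) = 3/65
  weight(X=1) = 3/104
  weight(X=3) = 9/260
Total weight = 3/65 + 3/104 + 9/260 = 57/520
P(X=0 | obs) = 3/65 / 57/520 = 8/19
P(X=1 | obs) = 3/104 / 57/520 = 5/19
P(X=3 | obs) = 9/260 / 57/520 = 6/19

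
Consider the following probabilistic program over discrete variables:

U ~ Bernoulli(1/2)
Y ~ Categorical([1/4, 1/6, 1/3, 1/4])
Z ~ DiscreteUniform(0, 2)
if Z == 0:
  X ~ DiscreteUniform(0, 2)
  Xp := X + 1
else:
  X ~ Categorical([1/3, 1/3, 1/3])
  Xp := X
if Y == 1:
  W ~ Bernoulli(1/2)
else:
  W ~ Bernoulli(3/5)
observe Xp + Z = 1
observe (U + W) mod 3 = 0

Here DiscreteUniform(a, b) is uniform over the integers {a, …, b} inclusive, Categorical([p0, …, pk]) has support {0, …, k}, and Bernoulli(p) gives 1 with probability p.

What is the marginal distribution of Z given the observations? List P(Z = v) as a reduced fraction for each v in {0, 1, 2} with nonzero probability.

P(Z=0) = 1/2, P(Z=1) = 1/2

Enumerate traces; 8 have nonzero weight after conditioning:
  (U=0, Y=0, Z=0, X=0, W=0) weight 1/180
  (U=0, Y=0, Z=1, X=0, W=0) weight 1/180
  (U=0, Y=1, Z=0, X=0, W=0) weight 1/216
  (U=0, Y=1, Z=1, X=0, W=0) weight 1/216
  (U=0, Y=2, Z=0, X=0, W=0) weight 1/135
  (U=0, Y=2, Z=1, X=0, W=0) weight 1/135
  (U=0, Y=3, Z=0, X=0, W=0) weight 1/180
  (U=0, Y=3, Z=1, X=0, W=0) weight 1/180
Group by Z:
  weight(Z=0) = 5/216
  weight(Z=1) = 5/216
Total weight = 5/216 + 5/216 = 5/108
P(Z=0 | obs) = 5/216 / 5/108 = 1/2
P(Z=1 | obs) = 5/216 / 5/108 = 1/2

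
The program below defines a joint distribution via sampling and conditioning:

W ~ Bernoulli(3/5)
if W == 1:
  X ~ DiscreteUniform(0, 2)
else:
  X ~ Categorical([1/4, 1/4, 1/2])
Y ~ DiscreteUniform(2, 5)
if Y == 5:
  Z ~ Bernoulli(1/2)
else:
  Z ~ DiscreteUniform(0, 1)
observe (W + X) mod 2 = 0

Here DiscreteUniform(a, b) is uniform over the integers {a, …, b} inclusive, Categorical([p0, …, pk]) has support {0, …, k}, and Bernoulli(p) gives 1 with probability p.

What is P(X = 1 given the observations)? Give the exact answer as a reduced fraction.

P(X = 1 | obs) = 2/5

Enumerate traces; 24 have nonzero weight after conditioning:
  (W=0, X=0, Y=2, Z=0) weight 1/80
  (W=0, X=0, Y=2, Z=1) weight 1/80
  (W=0, X=0, Y=3, Z=0) weight 1/80
  (W=0, X=0, Y=3, Z=1) weight 1/80
  (W=0, X=0, Y=4, Z=0) weight 1/80
  (W=0, X=0, Y=4, Z=1) weight 1/80
  (W=0, X=0, Y=5, Z=0) weight 1/80
  (W=0, X=0, Y=5, Z=1) weight 1/80
  (W=0, X=2, Y=2, Z=0) weight 1/40
  (W=1, X=1, Y=2, Z=0) weight 1/40
  … 14 more
Group by X:
  weight(X=0) = 1/10
  weight(X=1) = 1/5
  weight(X=2) = 1/5
Total weight = 1/10 + 1/5 + 1/5 = 1/2
P(X=0 | obs) = 1/10 / 1/2 = 1/5
P(X=1 | obs) = 1/5 / 1/2 = 2/5
P(X=2 | obs) = 1/5 / 1/2 = 2/5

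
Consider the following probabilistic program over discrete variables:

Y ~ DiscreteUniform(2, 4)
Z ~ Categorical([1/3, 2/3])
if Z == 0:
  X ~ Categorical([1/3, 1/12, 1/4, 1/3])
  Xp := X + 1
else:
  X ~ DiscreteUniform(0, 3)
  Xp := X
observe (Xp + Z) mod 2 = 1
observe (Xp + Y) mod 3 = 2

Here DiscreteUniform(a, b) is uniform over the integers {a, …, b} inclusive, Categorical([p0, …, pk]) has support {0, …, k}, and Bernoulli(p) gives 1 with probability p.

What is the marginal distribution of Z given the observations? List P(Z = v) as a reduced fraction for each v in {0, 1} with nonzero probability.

Enumerate traces; 4 have nonzero weight after conditioning:
  (Y=2, Z=0, X=2) weight 1/36
  (Y=2, Z=1, X=0) weight 1/18
  (Y=3, Z=1, X=2) weight 1/18
  (Y=4, Z=0, X=0) weight 1/27
Group by Z:
  weight(Z=0) = 7/108
  weight(Z=1) = 1/9
Total weight = 7/108 + 1/9 = 19/108
P(Z=0 | obs) = 7/108 / 19/108 = 7/19
P(Z=1 | obs) = 1/9 / 19/108 = 12/19

P(Z=0) = 7/19, P(Z=1) = 12/19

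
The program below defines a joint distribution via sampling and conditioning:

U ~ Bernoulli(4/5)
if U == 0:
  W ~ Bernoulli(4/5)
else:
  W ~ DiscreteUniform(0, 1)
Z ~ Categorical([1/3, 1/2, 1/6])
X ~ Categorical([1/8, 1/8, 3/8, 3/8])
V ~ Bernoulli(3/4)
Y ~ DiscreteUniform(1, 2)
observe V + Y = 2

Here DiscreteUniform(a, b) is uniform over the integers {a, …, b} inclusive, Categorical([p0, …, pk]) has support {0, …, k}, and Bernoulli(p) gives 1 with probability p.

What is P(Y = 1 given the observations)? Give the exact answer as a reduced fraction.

P(Y = 1 | obs) = 3/4

Enumerate traces; 96 have nonzero weight after conditioning:
  (U=0, W=0, Z=0, X=0, V=0, Y=2) weight 1/4800
  (U=0, W=0, Z=0, X=0, V=1, Y=1) weight 1/1600
  (U=0, W=0, Z=0, X=1, V=0, Y=2) weight 1/4800
  (U=0, W=0, Z=0, X=1, V=1, Y=1) weight 1/1600
  (U=0, W=0, Z=0, X=2, V=0, Y=2) weight 1/1600
  (U=0, W=0, Z=0, X=2, V=1, Y=1) weight 3/1600
  (U=0, W=0, Z=0, X=3, V=0, Y=2) weight 1/1600
  (U=0, W=0, Z=0, X=3, V=1, Y=1) weight 3/1600
  … 88 more
Group by Y:
  weight(Y=1) = 3/8
  weight(Y=2) = 1/8
Total weight = 3/8 + 1/8 = 1/2
P(Y=1 | obs) = 3/8 / 1/2 = 3/4
P(Y=2 | obs) = 1/8 / 1/2 = 1/4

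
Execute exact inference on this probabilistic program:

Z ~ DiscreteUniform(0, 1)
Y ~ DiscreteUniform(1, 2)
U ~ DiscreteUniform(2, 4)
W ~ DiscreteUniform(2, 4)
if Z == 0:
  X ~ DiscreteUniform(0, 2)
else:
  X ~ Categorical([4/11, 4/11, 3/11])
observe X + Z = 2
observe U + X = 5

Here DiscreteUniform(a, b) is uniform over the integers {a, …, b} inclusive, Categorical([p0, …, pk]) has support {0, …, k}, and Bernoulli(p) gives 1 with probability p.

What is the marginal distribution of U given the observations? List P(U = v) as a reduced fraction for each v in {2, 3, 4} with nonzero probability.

Enumerate traces; 12 have nonzero weight after conditioning:
  (Z=0, Y=1, U=3, W=2, X=2) weight 1/108
  (Z=0, Y=1, U=3, W=3, X=2) weight 1/108
  (Z=0, Y=1, U=3, W=4, X=2) weight 1/108
  (Z=0, Y=2, U=3, W=2, X=2) weight 1/108
  (Z=0, Y=2, U=3, W=3, X=2) weight 1/108
  (Z=0, Y=2, U=3, W=4, X=2) weight 1/108
  (Z=1, Y=1, U=4, W=2, X=1) weight 1/99
  (Z=1, Y=1, U=4, W=3, X=1) weight 1/99
  … 4 more
Group by U:
  weight(U=3) = 1/18
  weight(U=4) = 2/33
Total weight = 1/18 + 2/33 = 23/198
P(U=3 | obs) = 1/18 / 23/198 = 11/23
P(U=4 | obs) = 2/33 / 23/198 = 12/23

P(U=3) = 11/23, P(U=4) = 12/23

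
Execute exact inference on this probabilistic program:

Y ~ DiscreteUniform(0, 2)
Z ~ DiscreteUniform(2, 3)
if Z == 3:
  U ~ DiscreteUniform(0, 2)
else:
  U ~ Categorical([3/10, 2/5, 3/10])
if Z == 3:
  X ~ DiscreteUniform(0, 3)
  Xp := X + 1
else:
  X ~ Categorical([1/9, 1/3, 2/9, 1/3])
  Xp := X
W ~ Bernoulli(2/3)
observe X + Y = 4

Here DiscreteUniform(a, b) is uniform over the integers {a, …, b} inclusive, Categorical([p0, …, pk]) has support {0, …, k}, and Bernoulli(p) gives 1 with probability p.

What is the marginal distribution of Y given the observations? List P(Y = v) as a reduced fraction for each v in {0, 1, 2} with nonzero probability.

P(Y=1) = 21/38, P(Y=2) = 17/38

Enumerate traces; 24 have nonzero weight after conditioning:
  (Y=1, Z=2, U=0, X=3, W=0) weight 1/180
  (Y=1, Z=2, U=0, X=3, W=1) weight 1/90
  (Y=1, Z=2, U=1, X=3, W=0) weight 1/135
  (Y=1, Z=2, U=1, X=3, W=1) weight 2/135
  (Y=1, Z=2, U=2, X=3, W=0) weight 1/180
  (Y=1, Z=2, U=2, X=3, W=1) weight 1/90
  (Y=1, Z=3, U=0, X=3, W=0) weight 1/216
  (Y=1, Z=3, U=0, X=3, W=1) weight 1/108
  (Y=2, Z=2, U=0, X=2, W=0) weight 1/270
  … 15 more
Group by Y:
  weight(Y=1) = 7/72
  weight(Y=2) = 17/216
Total weight = 7/72 + 17/216 = 19/108
P(Y=1 | obs) = 7/72 / 19/108 = 21/38
P(Y=2 | obs) = 17/216 / 19/108 = 17/38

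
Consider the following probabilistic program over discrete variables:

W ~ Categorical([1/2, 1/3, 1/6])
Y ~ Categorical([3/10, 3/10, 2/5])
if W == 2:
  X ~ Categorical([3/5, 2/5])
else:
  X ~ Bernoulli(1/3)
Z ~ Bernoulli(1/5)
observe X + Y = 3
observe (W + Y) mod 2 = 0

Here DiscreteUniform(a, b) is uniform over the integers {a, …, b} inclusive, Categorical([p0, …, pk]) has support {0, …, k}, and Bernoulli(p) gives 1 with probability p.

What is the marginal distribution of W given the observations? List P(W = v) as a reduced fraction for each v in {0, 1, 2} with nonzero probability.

P(W=0) = 5/7, P(W=2) = 2/7

Enumerate traces; 4 have nonzero weight after conditioning:
  (W=0, Y=2, X=1, Z=0) weight 4/75
  (W=0, Y=2, X=1, Z=1) weight 1/75
  (W=2, Y=2, X=1, Z=0) weight 8/375
  (W=2, Y=2, X=1, Z=1) weight 2/375
Group by W:
  weight(W=0) = 1/15
  weight(W=2) = 2/75
Total weight = 1/15 + 2/75 = 7/75
P(W=0 | obs) = 1/15 / 7/75 = 5/7
P(W=2 | obs) = 2/75 / 7/75 = 2/7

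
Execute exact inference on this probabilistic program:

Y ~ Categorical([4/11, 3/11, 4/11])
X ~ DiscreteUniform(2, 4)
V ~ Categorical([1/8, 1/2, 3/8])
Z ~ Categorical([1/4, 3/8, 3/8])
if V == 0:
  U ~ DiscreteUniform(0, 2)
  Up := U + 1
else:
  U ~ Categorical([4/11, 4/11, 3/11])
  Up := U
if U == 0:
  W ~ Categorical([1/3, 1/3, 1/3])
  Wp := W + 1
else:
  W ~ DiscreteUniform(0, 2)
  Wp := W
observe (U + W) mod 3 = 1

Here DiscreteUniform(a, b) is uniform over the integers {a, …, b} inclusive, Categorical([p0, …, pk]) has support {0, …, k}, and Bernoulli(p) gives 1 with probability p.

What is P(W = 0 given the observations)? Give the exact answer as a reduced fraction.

Enumerate traces; 243 have nonzero weight after conditioning:
  (Y=0, X=2, V=0, Z=0, U=0, W=1) weight 1/2376
  (Y=0, X=2, V=0, Z=0, U=1, W=0) weight 1/2376
  (Y=0, X=2, V=0, Z=0, U=2, W=2) weight 1/2376
  (Y=0, X=2, V=0, Z=1, U=0, W=1) weight 1/1584
  (Y=0, X=2, V=0, Z=1, U=1, W=0) weight 1/1584
  (Y=0, X=2, V=0, Z=1, U=2, W=2) weight 1/1584
  (Y=0, X=2, V=0, Z=2, U=0, W=1) weight 1/1584
  (Y=0, X=2, V=0, Z=2, U=1, W=0) weight 1/1584
  … 235 more
Group by W:
  weight(W=0) = 95/792
  weight(W=1) = 95/792
  weight(W=2) = 37/396
Total weight = 95/792 + 95/792 + 37/396 = 1/3
P(W=0 | obs) = 95/792 / 1/3 = 95/264
P(W=1 | obs) = 95/792 / 1/3 = 95/264
P(W=2 | obs) = 37/396 / 1/3 = 37/132

P(W = 0 | obs) = 95/264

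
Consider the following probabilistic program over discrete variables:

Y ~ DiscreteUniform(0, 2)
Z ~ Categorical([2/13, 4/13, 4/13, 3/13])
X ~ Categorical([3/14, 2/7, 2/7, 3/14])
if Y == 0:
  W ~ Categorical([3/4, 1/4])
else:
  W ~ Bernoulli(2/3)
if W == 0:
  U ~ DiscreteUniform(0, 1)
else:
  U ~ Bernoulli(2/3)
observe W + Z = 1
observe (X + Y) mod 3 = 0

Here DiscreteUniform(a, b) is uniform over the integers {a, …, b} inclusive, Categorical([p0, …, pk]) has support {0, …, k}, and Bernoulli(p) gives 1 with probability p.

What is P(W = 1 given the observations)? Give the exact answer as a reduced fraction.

Enumerate traces; 16 have nonzero weight after conditioning:
  (Y=0, Z=0, X=0, W=1, U=0) weight 1/1092
  (Y=0, Z=0, X=0, W=1, U=1) weight 1/546
  (Y=0, Z=0, X=3, W=1, U=0) weight 1/1092
  (Y=0, Z=0, X=3, W=1, U=1) weight 1/546
  (Y=0, Z=1, X=0, W=0, U=0) weight 3/364
  (Y=0, Z=1, X=0, W=0, U=1) weight 3/364
  (Y=0, Z=1, X=3, W=0, U=0) weight 3/364
  (Y=0, Z=1, X=3, W=0, U=1) weight 3/364
  … 8 more
Group by W:
  weight(W=0) = 43/819
  weight(W=1) = 41/1638
Total weight = 43/819 + 41/1638 = 127/1638
P(W=0 | obs) = 43/819 / 127/1638 = 86/127
P(W=1 | obs) = 41/1638 / 127/1638 = 41/127

P(W = 1 | obs) = 41/127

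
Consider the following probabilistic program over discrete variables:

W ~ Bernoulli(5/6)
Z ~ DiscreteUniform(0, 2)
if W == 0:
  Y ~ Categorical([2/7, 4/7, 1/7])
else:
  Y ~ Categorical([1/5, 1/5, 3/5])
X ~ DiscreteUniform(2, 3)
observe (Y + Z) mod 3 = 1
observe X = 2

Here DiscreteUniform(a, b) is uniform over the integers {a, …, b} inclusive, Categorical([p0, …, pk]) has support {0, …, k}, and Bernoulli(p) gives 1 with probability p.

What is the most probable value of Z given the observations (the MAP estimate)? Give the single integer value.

argmax_v P(Z = v | obs) = 2

Enumerate traces; 6 have nonzero weight after conditioning:
  (W=0, Z=0, Y=1, X=2) weight 1/63
  (W=0, Z=1, Y=0, X=2) weight 1/126
  (W=0, Z=2, Y=2, X=2) weight 1/252
  (W=1, Z=0, Y=1, X=2) weight 1/36
  (W=1, Z=1, Y=0, X=2) weight 1/36
  (W=1, Z=2, Y=2, X=2) weight 1/12
Group by Z:
  weight(Z=0) = 11/252
  weight(Z=1) = 1/28
  weight(Z=2) = 11/126
Total weight = 11/252 + 1/28 + 11/126 = 1/6
P(Z=0 | obs) = 11/252 / 1/6 = 11/42
P(Z=1 | obs) = 1/28 / 1/6 = 3/14
P(Z=2 | obs) = 11/126 / 1/6 = 11/21
argmax = 2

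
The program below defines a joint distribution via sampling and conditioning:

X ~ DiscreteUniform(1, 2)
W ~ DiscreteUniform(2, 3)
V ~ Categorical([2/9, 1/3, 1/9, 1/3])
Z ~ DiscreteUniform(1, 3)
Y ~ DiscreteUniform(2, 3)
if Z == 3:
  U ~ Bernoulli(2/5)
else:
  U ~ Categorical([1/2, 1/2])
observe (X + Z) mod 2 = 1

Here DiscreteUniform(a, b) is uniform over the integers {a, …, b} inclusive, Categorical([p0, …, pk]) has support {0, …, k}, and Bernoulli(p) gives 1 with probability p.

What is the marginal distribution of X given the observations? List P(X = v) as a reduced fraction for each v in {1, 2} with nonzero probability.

P(X=1) = 1/3, P(X=2) = 2/3

Enumerate traces; 96 have nonzero weight after conditioning:
  (X=1, W=2, V=0, Z=2, Y=2, U=0) weight 1/216
  (X=1, W=2, V=0, Z=2, Y=2, U=1) weight 1/216
  (X=1, W=2, V=0, Z=2, Y=3, U=0) weight 1/216
  (X=1, W=2, V=0, Z=2, Y=3, U=1) weight 1/216
  (X=1, W=2, V=1, Z=2, Y=2, U=0) weight 1/144
  (X=1, W=2, V=1, Z=2, Y=2, U=1) weight 1/144
  (X=1, W=2, V=1, Z=2, Y=3, U=0) weight 1/144
  (X=1, W=2, V=1, Z=2, Y=3, U=1) weight 1/144
  (X=2, W=2, V=0, Z=1, Y=2, U=0) weight 1/216
  … 87 more
Group by X:
  weight(X=1) = 1/6
  weight(X=2) = 1/3
Total weight = 1/6 + 1/3 = 1/2
P(X=1 | obs) = 1/6 / 1/2 = 1/3
P(X=2 | obs) = 1/3 / 1/2 = 2/3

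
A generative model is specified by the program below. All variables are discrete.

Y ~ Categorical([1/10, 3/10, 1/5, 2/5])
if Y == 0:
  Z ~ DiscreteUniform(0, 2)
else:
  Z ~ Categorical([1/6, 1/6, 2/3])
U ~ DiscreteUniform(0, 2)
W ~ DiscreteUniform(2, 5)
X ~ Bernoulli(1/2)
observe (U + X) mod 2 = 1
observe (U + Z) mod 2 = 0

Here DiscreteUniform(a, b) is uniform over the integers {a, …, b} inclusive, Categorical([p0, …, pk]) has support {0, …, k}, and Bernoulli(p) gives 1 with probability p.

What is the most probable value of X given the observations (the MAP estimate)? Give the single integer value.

Enumerate traces; 80 have nonzero weight after conditioning:
  (Y=0, Z=0, U=0, W=2, X=1) weight 1/720
  (Y=0, Z=0, U=0, W=3, X=1) weight 1/720
  (Y=0, Z=0, U=0, W=4, X=1) weight 1/720
  (Y=0, Z=0, U=0, W=5, X=1) weight 1/720
  (Y=0, Z=0, U=2, W=2, X=1) weight 1/720
  (Y=0, Z=0, U=2, W=3, X=1) weight 1/720
  (Y=0, Z=0, U=2, W=4, X=1) weight 1/720
  (Y=0, Z=0, U=2, W=5, X=1) weight 1/720
  (Y=0, Z=1, U=1, W=2, X=0) weight 1/720
  … 71 more
Group by X:
  weight(X=0) = 11/360
  weight(X=1) = 49/180
Total weight = 11/360 + 49/180 = 109/360
P(X=0 | obs) = 11/360 / 109/360 = 11/109
P(X=1 | obs) = 49/180 / 109/360 = 98/109
argmax = 1

argmax_v P(X = v | obs) = 1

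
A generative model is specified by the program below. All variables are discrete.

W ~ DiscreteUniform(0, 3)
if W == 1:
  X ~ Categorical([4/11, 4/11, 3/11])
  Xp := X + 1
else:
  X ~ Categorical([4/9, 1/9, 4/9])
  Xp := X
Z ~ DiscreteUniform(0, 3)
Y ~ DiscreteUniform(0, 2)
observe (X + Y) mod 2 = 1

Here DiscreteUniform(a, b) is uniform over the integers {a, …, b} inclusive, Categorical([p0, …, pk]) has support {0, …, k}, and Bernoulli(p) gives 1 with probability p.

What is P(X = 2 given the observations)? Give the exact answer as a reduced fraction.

P(X = 2 | obs) = 53/155

Enumerate traces; 64 have nonzero weight after conditioning:
  (W=0, X=0, Z=0, Y=1) weight 1/108
  (W=0, X=0, Z=1, Y=1) weight 1/108
  (W=0, X=0, Z=2, Y=1) weight 1/108
  (W=0, X=0, Z=3, Y=1) weight 1/108
  (W=0, X=1, Z=0, Y=0) weight 1/432
  (W=0, X=1, Z=0, Y=2) weight 1/432
  (W=0, X=1, Z=1, Y=0) weight 1/432
  (W=0, X=1, Z=1, Y=2) weight 1/432
  (W=0, X=2, Z=0, Y=1) weight 1/108
  … 55 more
Group by X:
  weight(X=0) = 14/99
  weight(X=1) = 23/198
  weight(X=2) = 53/396
Total weight = 14/99 + 23/198 + 53/396 = 155/396
P(X=0 | obs) = 14/99 / 155/396 = 56/155
P(X=1 | obs) = 23/198 / 155/396 = 46/155
P(X=2 | obs) = 53/396 / 155/396 = 53/155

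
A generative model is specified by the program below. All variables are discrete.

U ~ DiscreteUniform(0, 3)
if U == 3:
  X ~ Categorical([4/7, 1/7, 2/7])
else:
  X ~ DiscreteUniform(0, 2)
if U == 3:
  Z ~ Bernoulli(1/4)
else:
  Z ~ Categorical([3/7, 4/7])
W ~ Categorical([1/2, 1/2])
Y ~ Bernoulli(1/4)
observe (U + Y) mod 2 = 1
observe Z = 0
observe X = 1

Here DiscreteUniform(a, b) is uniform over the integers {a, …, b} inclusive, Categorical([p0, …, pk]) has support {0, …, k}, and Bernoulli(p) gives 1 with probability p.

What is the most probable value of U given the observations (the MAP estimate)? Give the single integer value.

Enumerate traces; 8 have nonzero weight after conditioning:
  (U=0, X=1, Z=0, W=0, Y=1) weight 1/224
  (U=0, X=1, Z=0, W=1, Y=1) weight 1/224
  (U=1, X=1, Z=0, W=0, Y=0) weight 3/224
  (U=1, X=1, Z=0, W=1, Y=0) weight 3/224
  (U=2, X=1, Z=0, W=0, Y=1) weight 1/224
  (U=2, X=1, Z=0, W=1, Y=1) weight 1/224
  (U=3, X=1, Z=0, W=0, Y=0) weight 9/896
  (U=3, X=1, Z=0, W=1, Y=0) weight 9/896
Group by U:
  weight(U=0) = 1/112
  weight(U=1) = 3/112
  weight(U=2) = 1/112
  weight(U=3) = 9/448
Total weight = 1/112 + 3/112 + 1/112 + 9/448 = 29/448
P(U=0 | obs) = 1/112 / 29/448 = 4/29
P(U=1 | obs) = 3/112 / 29/448 = 12/29
P(U=2 | obs) = 1/112 / 29/448 = 4/29
P(U=3 | obs) = 9/448 / 29/448 = 9/29
argmax = 1

argmax_v P(U = v | obs) = 1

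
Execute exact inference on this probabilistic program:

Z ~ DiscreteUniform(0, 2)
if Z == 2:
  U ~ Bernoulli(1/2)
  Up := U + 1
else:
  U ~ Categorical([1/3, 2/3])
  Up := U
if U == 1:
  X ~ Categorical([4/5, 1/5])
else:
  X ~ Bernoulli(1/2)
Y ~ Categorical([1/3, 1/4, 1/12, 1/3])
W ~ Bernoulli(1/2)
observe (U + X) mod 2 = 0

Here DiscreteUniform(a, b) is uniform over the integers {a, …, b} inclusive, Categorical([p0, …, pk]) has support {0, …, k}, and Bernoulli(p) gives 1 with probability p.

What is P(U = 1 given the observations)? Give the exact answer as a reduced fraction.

Enumerate traces; 48 have nonzero weight after conditioning:
  (Z=0, U=0, X=0, Y=0, W=0) weight 1/108
  (Z=0, U=0, X=0, Y=0, W=1) weight 1/108
  (Z=0, U=0, X=0, Y=1, W=0) weight 1/144
  (Z=0, U=0, X=0, Y=1, W=1) weight 1/144
  (Z=0, U=0, X=0, Y=2, W=0) weight 1/432
  (Z=0, U=0, X=0, Y=2, W=1) weight 1/432
  (Z=0, U=0, X=0, Y=3, W=0) weight 1/108
  (Z=0, U=0, X=0, Y=3, W=1) weight 1/108
  (Z=0, U=1, X=1, Y=0, W=0) weight 1/135
  … 39 more
Group by U:
  weight(U=0) = 7/36
  weight(U=1) = 11/90
Total weight = 7/36 + 11/90 = 19/60
P(U=0 | obs) = 7/36 / 19/60 = 35/57
P(U=1 | obs) = 11/90 / 19/60 = 22/57

P(U = 1 | obs) = 22/57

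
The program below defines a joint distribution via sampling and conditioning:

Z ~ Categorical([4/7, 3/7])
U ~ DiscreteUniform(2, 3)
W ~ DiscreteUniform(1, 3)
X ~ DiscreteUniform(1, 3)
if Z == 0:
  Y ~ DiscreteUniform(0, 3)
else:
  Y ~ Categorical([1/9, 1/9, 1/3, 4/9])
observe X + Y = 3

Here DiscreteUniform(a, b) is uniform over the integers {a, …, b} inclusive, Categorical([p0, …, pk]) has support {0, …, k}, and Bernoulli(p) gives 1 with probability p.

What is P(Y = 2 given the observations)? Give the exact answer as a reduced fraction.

Enumerate traces; 36 have nonzero weight after conditioning:
  (Z=0, U=2, W=1, X=1, Y=2) weight 1/126
  (Z=0, U=2, W=1, X=2, Y=1) weight 1/126
  (Z=0, U=2, W=1, X=3, Y=0) weight 1/126
  (Z=0, U=2, W=2, X=1, Y=2) weight 1/126
  (Z=0, U=2, W=2, X=2, Y=1) weight 1/126
  (Z=0, U=2, W=2, X=3, Y=0) weight 1/126
  (Z=0, U=2, W=3, X=1, Y=2) weight 1/126
  (Z=0, U=2, W=3, X=2, Y=1) weight 1/126
  … 28 more
Group by Y:
  weight(Y=0) = 4/63
  weight(Y=1) = 4/63
  weight(Y=2) = 2/21
Total weight = 4/63 + 4/63 + 2/21 = 2/9
P(Y=0 | obs) = 4/63 / 2/9 = 2/7
P(Y=1 | obs) = 4/63 / 2/9 = 2/7
P(Y=2 | obs) = 2/21 / 2/9 = 3/7

P(Y = 2 | obs) = 3/7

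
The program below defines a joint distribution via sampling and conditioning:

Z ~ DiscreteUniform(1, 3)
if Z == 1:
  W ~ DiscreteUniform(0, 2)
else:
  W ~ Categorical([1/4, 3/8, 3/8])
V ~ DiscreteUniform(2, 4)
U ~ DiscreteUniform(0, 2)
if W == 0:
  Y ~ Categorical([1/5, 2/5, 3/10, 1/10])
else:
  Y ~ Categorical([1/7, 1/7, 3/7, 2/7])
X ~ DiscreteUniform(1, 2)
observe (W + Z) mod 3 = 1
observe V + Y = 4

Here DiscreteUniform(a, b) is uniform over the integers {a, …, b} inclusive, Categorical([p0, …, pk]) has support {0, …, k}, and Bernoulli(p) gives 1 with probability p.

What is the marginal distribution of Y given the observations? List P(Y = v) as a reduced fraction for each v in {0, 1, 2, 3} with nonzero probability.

P(Y=0) = 73/351, P(Y=1) = 101/351, P(Y=2) = 59/117

Enumerate traces; 54 have nonzero weight after conditioning:
  (Z=1, W=0, V=2, U=0, Y=2, X=1) weight 1/540
  (Z=1, W=0, V=2, U=0, Y=2, X=2) weight 1/540
  (Z=1, W=0, V=2, U=1, Y=2, X=1) weight 1/540
  (Z=1, W=0, V=2, U=1, Y=2, X=2) weight 1/540
  (Z=1, W=0, V=2, U=2, Y=2, X=1) weight 1/540
  (Z=1, W=0, V=2, U=2, Y=2, X=2) weight 1/540
  (Z=1, W=0, V=3, U=0, Y=1, X=1) weight 1/405
  (Z=1, W=0, V=3, U=0, Y=1, X=2) weight 1/405
  (Z=1, W=0, V=4, U=0, Y=0, X=1) weight 1/810
  … 45 more
Group by Y:
  weight(Y=0) = 73/3780
  weight(Y=1) = 101/3780
  weight(Y=2) = 59/1260
Total weight = 73/3780 + 101/3780 + 59/1260 = 13/140
P(Y=0 | obs) = 73/3780 / 13/140 = 73/351
P(Y=1 | obs) = 101/3780 / 13/140 = 101/351
P(Y=2 | obs) = 59/1260 / 13/140 = 59/117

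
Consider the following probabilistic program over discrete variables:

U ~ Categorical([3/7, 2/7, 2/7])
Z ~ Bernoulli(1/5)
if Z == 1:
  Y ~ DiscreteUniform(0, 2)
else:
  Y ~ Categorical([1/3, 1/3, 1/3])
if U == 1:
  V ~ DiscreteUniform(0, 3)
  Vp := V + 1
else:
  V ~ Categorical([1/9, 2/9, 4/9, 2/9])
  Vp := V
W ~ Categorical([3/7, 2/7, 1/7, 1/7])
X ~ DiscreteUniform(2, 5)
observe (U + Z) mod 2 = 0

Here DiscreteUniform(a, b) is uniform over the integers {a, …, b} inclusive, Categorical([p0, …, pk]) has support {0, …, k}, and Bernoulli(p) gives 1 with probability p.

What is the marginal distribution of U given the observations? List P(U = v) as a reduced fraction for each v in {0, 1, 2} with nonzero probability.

P(U=0) = 6/11, P(U=1) = 1/11, P(U=2) = 4/11

Enumerate traces; 576 have nonzero weight after conditioning:
  (U=0, Z=0, Y=0, V=0, W=0, X=2) weight 1/735
  (U=0, Z=0, Y=0, V=0, W=0, X=3) weight 1/735
  (U=0, Z=0, Y=0, V=0, W=0, X=4) weight 1/735
  (U=0, Z=0, Y=0, V=0, W=0, X=5) weight 1/735
  (U=0, Z=0, Y=0, V=0, W=1, X=2) weight 2/2205
  (U=0, Z=0, Y=0, V=0, W=1, X=3) weight 2/2205
  (U=0, Z=0, Y=0, V=0, W=1, X=4) weight 2/2205
  (U=0, Z=0, Y=0, V=0, W=1, X=5) weight 2/2205
  (U=1, Z=1, Y=0, V=0, W=0, X=2) weight 1/1960
  (U=2, Z=0, Y=0, V=0, W=0, X=2) weight 2/2205
  … 566 more
Group by U:
  weight(U=0) = 12/35
  weight(U=1) = 2/35
  weight(U=2) = 8/35
Total weight = 12/35 + 2/35 + 8/35 = 22/35
P(U=0 | obs) = 12/35 / 22/35 = 6/11
P(U=1 | obs) = 2/35 / 22/35 = 1/11
P(U=2 | obs) = 8/35 / 22/35 = 4/11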